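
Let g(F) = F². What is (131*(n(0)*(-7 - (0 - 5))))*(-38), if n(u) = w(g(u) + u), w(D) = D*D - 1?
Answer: -9956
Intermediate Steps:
w(D) = -1 + D² (w(D) = D² - 1 = -1 + D²)
n(u) = -1 + (u + u²)² (n(u) = -1 + (u² + u)² = -1 + (u + u²)²)
(131*(n(0)*(-7 - (0 - 5))))*(-38) = (131*((-1 + 0²*(1 + 0)²)*(-7 - (0 - 5))))*(-38) = (131*((-1 + 0*1²)*(-7 - 1*(-5))))*(-38) = (131*((-1 + 0*1)*(-7 + 5)))*(-38) = (131*((-1 + 0)*(-2)))*(-38) = (131*(-1*(-2)))*(-38) = (131*2)*(-38) = 262*(-38) = -9956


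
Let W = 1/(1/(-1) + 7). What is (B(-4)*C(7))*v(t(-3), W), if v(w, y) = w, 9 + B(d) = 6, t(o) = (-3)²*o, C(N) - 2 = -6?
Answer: -324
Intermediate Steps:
C(N) = -4 (C(N) = 2 - 6 = -4)
t(o) = 9*o
B(d) = -3 (B(d) = -9 + 6 = -3)
W = ⅙ (W = 1/(1*(-1) + 7) = 1/(-1 + 7) = 1/6 = ⅙ ≈ 0.16667)
(B(-4)*C(7))*v(t(-3), W) = (-3*(-4))*(9*(-3)) = 12*(-27) = -324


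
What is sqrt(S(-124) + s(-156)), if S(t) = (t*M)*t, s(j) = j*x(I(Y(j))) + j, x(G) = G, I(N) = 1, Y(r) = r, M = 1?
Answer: 2*sqrt(3766) ≈ 122.74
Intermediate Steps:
s(j) = 2*j (s(j) = j*1 + j = j + j = 2*j)
S(t) = t**2 (S(t) = (t*1)*t = t*t = t**2)
sqrt(S(-124) + s(-156)) = sqrt((-124)**2 + 2*(-156)) = sqrt(15376 - 312) = sqrt(15064) = 2*sqrt(3766)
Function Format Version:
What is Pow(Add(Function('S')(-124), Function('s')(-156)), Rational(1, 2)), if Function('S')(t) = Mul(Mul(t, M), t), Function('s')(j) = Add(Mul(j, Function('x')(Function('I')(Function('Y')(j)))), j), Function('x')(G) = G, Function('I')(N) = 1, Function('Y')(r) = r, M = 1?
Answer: Mul(2, Pow(3766, Rational(1, 2))) ≈ 122.74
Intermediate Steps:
Function('s')(j) = Mul(2, j) (Function('s')(j) = Add(Mul(j, 1), j) = Add(j, j) = Mul(2, j))
Function('S')(t) = Pow(t, 2) (Function('S')(t) = Mul(Mul(t, 1), t) = Mul(t, t) = Pow(t, 2))
Pow(Add(Function('S')(-124), Function('s')(-156)), Rational(1, 2)) = Pow(Add(Pow(-124, 2), Mul(2, -156)), Rational(1, 2)) = Pow(Add(15376, -312), Rational(1, 2)) = Pow(15064, Rational(1, 2)) = Mul(2, Pow(3766, Rational(1, 2)))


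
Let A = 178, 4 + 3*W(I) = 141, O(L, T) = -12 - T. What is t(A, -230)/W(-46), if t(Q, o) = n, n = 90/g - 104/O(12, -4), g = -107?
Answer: 3903/14659 ≈ 0.26625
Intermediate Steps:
W(I) = 137/3 (W(I) = -4/3 + (⅓)*141 = -4/3 + 47 = 137/3)
n = 1301/107 (n = 90/(-107) - 104/(-12 - 1*(-4)) = 90*(-1/107) - 104/(-12 + 4) = -90/107 - 104/(-8) = -90/107 - 104*(-⅛) = -90/107 + 13 = 1301/107 ≈ 12.159)
t(Q, o) = 1301/107
t(A, -230)/W(-46) = 1301/(107*(137/3)) = (1301/107)*(3/137) = 3903/14659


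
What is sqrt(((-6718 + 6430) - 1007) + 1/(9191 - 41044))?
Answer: 2*I*sqrt(328481163877)/31853 ≈ 35.986*I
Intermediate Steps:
sqrt(((-6718 + 6430) - 1007) + 1/(9191 - 41044)) = sqrt((-288 - 1007) + 1/(-31853)) = sqrt(-1295 - 1/31853) = sqrt(-41249636/31853) = 2*I*sqrt(328481163877)/31853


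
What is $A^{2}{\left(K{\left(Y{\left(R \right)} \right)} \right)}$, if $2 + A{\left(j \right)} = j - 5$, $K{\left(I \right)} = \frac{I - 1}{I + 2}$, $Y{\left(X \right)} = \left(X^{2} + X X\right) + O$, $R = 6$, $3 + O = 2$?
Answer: $\frac{194481}{5329} \approx 36.495$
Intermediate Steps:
$O = -1$ ($O = -3 + 2 = -1$)
$Y{\left(X \right)} = -1 + 2 X^{2}$ ($Y{\left(X \right)} = \left(X^{2} + X X\right) - 1 = \left(X^{2} + X^{2}\right) - 1 = 2 X^{2} - 1 = -1 + 2 X^{2}$)
$K{\left(I \right)} = \frac{-1 + I}{2 + I}$
$A{\left(j \right)} = -7 + j$ ($A{\left(j \right)} = -2 + \left(j - 5\right) = -2 + \left(-5 + j\right) = -7 + j$)
$A^{2}{\left(K{\left(Y{\left(R \right)} \right)} \right)} = \left(-7 + \frac{-1 - \left(1 - 2 \cdot 6^{2}\right)}{2 - \left(1 - 2 \cdot 6^{2}\right)}\right)^{2} = \left(-7 + \frac{-1 + \left(-1 + 2 \cdot 36\right)}{2 + \left(-1 + 2 \cdot 36\right)}\right)^{2} = \left(-7 + \frac{-1 + \left(-1 + 72\right)}{2 + \left(-1 + 72\right)}\right)^{2} = \left(-7 + \frac{-1 + 71}{2 + 71}\right)^{2} = \left(-7 + \frac{1}{73} \cdot 70\right)^{2} = \left(-7 + \frac{70}{73}\right)^{2} = \left(- \frac{441}{73}\right)^{2} = \frac{194481}{5329}$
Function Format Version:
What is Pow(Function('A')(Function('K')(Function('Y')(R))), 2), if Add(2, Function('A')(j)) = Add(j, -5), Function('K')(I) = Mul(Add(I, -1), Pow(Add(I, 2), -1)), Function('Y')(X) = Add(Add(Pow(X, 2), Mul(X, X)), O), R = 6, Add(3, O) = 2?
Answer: Rational(194481, 5329) ≈ 36.495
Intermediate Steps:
O = -1 (O = Add(-3, 2) = -1)
Function('Y')(X) = Add(-1, Mul(2, Pow(X, 2))) (Function('Y')(X) = Add(Add(Pow(X, 2), Mul(X, X)), -1) = Add(Add(Pow(X, 2), Pow(X, 2)), -1) = Add(Mul(2, Pow(X, 2)), -1) = Add(-1, Mul(2, Pow(X, 2))))
Function('K')(I) = Mul(Pow(Add(2, I), -1), Add(-1, I)) (Function('K')(I) = Mul(Add(-1, I), Pow(Add(2, I), -1)) = Mul(Pow(Add(2, I), -1), Add(-1, I)))
Function('A')(j) = Add(-7, j) (Function('A')(j) = Add(-2, Add(j, -5)) = Add(-2, Add(-5, j)) = Add(-7, j))
Pow(Function('A')(Function('K')(Function('Y')(R))), 2) = Pow(Add(-7, Mul(Pow(Add(2, Add(-1, Mul(2, Pow(6, 2)))), -1), Add(-1, Add(-1, Mul(2, Pow(6, 2)))))), 2) = Pow(Add(-7, Mul(Pow(Add(2, Add(-1, Mul(2, 36))), -1), Add(-1, Add(-1, Mul(2, 36))))), 2) = Pow(Add(-7, Mul(Pow(Add(2, Add(-1, 72)), -1), Add(-1, Add(-1, 72)))), 2) = Pow(Add(-7, Mul(Pow(Add(2, 71), -1), Add(-1, 71))), 2) = Pow(Add(-7, Mul(Pow(73, -1), 70)), 2) = Pow(Add(-7, Mul(Rational(1, 73), 70)), 2) = Pow(Add(-7, Rational(70, 73)), 2) = Pow(Rational(-441, 73), 2) = Rational(194481, 5329)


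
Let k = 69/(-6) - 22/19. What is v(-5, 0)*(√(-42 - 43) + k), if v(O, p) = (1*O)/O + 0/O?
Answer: -481/38 + I*√85 ≈ -12.658 + 9.2195*I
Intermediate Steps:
k = -481/38 (k = 69*(-⅙) - 22*1/19 = -23/2 - 22/19 = -481/38 ≈ -12.658)
v(O, p) = 1 (v(O, p) = O/O + 0 = 1 + 0 = 1)
v(-5, 0)*(√(-42 - 43) + k) = 1*(√(-42 - 43) - 481/38) = 1*(√(-85) - 481/38) = 1*(I*√85 - 481/38) = 1*(-481/38 + I*√85) = -481/38 + I*√85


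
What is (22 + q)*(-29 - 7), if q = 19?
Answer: -1476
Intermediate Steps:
(22 + q)*(-29 - 7) = (22 + 19)*(-29 - 7) = 41*(-36) = -1476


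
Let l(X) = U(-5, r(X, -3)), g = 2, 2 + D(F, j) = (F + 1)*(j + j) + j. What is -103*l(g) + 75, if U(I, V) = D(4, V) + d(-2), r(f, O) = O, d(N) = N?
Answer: 3886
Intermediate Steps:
D(F, j) = -2 + j + 2*j*(1 + F) (D(F, j) = -2 + ((F + 1)*(j + j) + j) = -2 + ((1 + F)*(2*j) + j) = -2 + (2*j*(1 + F) + j) = -2 + (j + 2*j*(1 + F)) = -2 + j + 2*j*(1 + F))
U(I, V) = -4 + 11*V (U(I, V) = (-2 + 3*V + 2*4*V) - 2 = (-2 + 3*V + 8*V) - 2 = (-2 + 11*V) - 2 = -4 + 11*V)
l(X) = -37 (l(X) = -4 + 11*(-3) = -4 - 33 = -37)
-103*l(g) + 75 = -103*(-37) + 75 = 3811 + 75 = 3886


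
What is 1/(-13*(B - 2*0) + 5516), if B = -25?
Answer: 1/5841 ≈ 0.00017120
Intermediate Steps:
1/(-13*(B - 2*0) + 5516) = 1/(-13*(-25 - 2*0) + 5516) = 1/(-13*(-25 + 0) + 5516) = 1/(-13*(-25) + 5516) = 1/(325 + 5516) = 1/5841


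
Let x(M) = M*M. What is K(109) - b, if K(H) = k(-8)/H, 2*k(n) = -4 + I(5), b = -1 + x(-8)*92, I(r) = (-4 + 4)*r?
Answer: -641685/109 ≈ -5887.0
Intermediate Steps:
x(M) = M²
I(r) = 0 (I(r) = 0*r = 0)
b = 5887 (b = -1 + (-8)²*92 = -1 + 64*92 = -1 + 5888 = 5887)
k(n) = -2 (k(n) = (-4 + 0)/2 = (½)*(-4) = -2)
K(H) = -2/H
K(109) - b = -2/109 - 1*5887 = -2*1/109 - 5887 = -2/109 - 5887 = -641685/109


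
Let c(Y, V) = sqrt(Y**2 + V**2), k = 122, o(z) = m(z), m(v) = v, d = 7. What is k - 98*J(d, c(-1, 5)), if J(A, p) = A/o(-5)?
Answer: 1296/5 ≈ 259.20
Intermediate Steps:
o(z) = z
c(Y, V) = sqrt(V**2 + Y**2)
J(A, p) = -A/5 (J(A, p) = A/(-5) = A*(-1/5) = -A/5)
k - 98*J(d, c(-1, 5)) = 122 - (-98)*7/5 = 122 - 98*(-7/5) = 122 + 686/5 = 1296/5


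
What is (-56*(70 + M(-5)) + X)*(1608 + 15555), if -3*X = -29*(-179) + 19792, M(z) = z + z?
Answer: -200595423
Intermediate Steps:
M(z) = 2*z
X = -24983/3 (X = -(-29*(-179) + 19792)/3 = -(5191 + 19792)/3 = -1/3*24983 = -24983/3 ≈ -8327.7)
(-56*(70 + M(-5)) + X)*(1608 + 15555) = (-56*(70 + 2*(-5)) - 24983/3)*(1608 + 15555) = (-56*(70 - 10) - 24983/3)*17163 = (-56*60 - 24983/3)*17163 = (-3360 - 24983/3)*17163 = -35063/3*17163 = -200595423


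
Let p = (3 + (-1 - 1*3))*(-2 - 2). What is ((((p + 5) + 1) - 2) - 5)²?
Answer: 9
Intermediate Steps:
p = 4 (p = (3 + (-1 - 3))*(-4) = (3 - 4)*(-4) = -1*(-4) = 4)
((((p + 5) + 1) - 2) - 5)² = ((((4 + 5) + 1) - 2) - 5)² = (((9 + 1) - 2) - 5)² = ((10 - 2) - 5)² = (8 - 5)² = 3² = 9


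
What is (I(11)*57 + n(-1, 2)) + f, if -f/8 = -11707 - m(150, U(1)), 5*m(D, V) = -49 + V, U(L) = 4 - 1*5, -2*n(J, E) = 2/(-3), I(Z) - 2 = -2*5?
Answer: 279361/3 ≈ 93120.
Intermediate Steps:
I(Z) = -8 (I(Z) = 2 - 2*5 = 2 - 10 = -8)
n(J, E) = ⅓ (n(J, E) = -1/(-3) = -(-1)/3 = -½*(-⅔) = ⅓)
U(L) = -1 (U(L) = 4 - 5 = -1)
m(D, V) = -49/5 + V/5 (m(D, V) = (-49 + V)/5 = -49/5 + V/5)
f = 93576 (f = -8*(-11707 - (-49/5 + (⅕)*(-1))) = -8*(-11707 - (-49/5 - ⅕)) = -8*(-11707 - 1*(-10)) = -8*(-11707 + 10) = -8*(-11697) = 93576)
(I(11)*57 + n(-1, 2)) + f = (-8*57 + ⅓) + 93576 = (-456 + ⅓) + 93576 = -1367/3 + 93576 = 279361/3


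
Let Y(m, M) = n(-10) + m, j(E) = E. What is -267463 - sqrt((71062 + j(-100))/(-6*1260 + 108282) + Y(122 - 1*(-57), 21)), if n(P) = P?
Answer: -267463 - sqrt(47823309210)/16787 ≈ -2.6748e+5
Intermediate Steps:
Y(m, M) = -10 + m
-267463 - sqrt((71062 + j(-100))/(-6*1260 + 108282) + Y(122 - 1*(-57), 21)) = -267463 - sqrt((71062 - 100)/(-6*1260 + 108282) + (-10 + (122 - 1*(-57)))) = -267463 - sqrt(70962/(-7560 + 108282) + (-10 + (122 + 57))) = -267463 - sqrt(70962/100722 + (-10 + 179)) = -267463 - sqrt(70962*(1/100722) + 169) = -267463 - sqrt(11827/16787 + 169) = -267463 - sqrt(2848830/16787) = -267463 - sqrt(47823309210)/16787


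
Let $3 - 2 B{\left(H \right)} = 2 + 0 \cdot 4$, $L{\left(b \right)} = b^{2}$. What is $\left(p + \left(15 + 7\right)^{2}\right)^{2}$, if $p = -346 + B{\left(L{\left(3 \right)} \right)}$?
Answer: $\frac{76729}{4} \approx 19182.0$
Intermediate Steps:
$B{\left(H \right)} = \frac{1}{2}$ ($B{\left(H \right)} = \frac{3}{2} - \frac{2 + 0 \cdot 4}{2} = \frac{3}{2} - \frac{2 + 0}{2} = \frac{3}{2} - 1 = \frac{1}{2}$)
$p = - \frac{691}{2}$ ($p = -346 + \frac{1}{2} = - \frac{691}{2} \approx -345.5$)
$\left(p + \left(15 + 7\right)^{2}\right)^{2} = \left(- \frac{691}{2} + \left(15 + 7\right)^{2}\right)^{2} = \left(- \frac{691}{2} + 22^{2}\right)^{2} = \left(- \frac{691}{2} + 484\right)^{2} = \left(\frac{277}{2}\right)^{2} = \frac{76729}{4}$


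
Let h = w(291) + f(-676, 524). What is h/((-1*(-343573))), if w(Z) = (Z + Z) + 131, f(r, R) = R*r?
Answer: -353511/343573 ≈ -1.0289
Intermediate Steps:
w(Z) = 131 + 2*Z (w(Z) = 2*Z + 131 = 131 + 2*Z)
h = -353511 (h = (131 + 2*291) + 524*(-676) = (131 + 582) - 354224 = 713 - 354224 = -353511)
h/((-1*(-343573))) = -353511/((-1*(-343573))) = -353511/343573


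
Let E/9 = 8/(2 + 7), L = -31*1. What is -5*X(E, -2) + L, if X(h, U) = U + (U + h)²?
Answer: -201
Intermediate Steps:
L = -31
E = 8 (E = 9*(8/(2 + 7)) = 9*(8/9) = 8)
-5*X(E, -2) + L = -5*(-2 + (-2 + 8)²) - 31 = -5*(-2 + 6²) - 31 = -5*(-2 + 36) - 31 = -5*34 - 31 = -170 - 31 = -201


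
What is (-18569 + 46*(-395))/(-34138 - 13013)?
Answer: 36739/47151 ≈ 0.77918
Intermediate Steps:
(-18569 + 46*(-395))/(-34138 - 13013) = (-18569 - 18170)/(-47151) = -36739*(-1/47151) = 36739/47151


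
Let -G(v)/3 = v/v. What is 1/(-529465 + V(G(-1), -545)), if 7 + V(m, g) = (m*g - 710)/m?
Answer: -3/1589341 ≈ -1.8876e-6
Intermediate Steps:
G(v) = -3 (G(v) = -3*v/v = -3*1 = -3)
V(m, g) = -7 + (-710 + g*m)/m (V(m, g) = -7 + (m*g - 710)/m = -7 + (g*m - 710)/m = -7 + (-710 + g*m)/m)
1/(-529465 + V(G(-1), -545)) = 1/(-529465 + (-7 - 545 - 710/(-3))) = 1/(-529465 + (-7 - 545 - 710*(-⅓))) = 1/(-529465 + (-7 - 545 + 710/3)) = 1/(-529465 - 946/3) = 1/(-1589341/3) = -3/1589341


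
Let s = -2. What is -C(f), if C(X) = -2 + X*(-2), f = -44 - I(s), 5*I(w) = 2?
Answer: -434/5 ≈ -86.800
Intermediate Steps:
I(w) = ⅖ (I(w) = (⅕)*2 = ⅖)
f = -222/5 (f = -44 - 1*⅖ = -44 - ⅖ = -222/5 ≈ -44.400)
C(X) = -2 - 2*X
-C(f) = -(-2 - 2*(-222/5)) = -(-2 + 444/5) = -1*434/5 = -434/5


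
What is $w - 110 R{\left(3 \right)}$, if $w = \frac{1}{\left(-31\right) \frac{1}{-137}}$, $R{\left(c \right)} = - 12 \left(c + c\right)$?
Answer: $\frac{245657}{31} \approx 7924.4$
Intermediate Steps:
$R{\left(c \right)} = - 24 c$ ($R{\left(c \right)} = - 12 \cdot 2 c = - 24 c$)
$w = \frac{137}{31}$ ($w = \frac{1}{\left(-31\right) \left(- \frac{1}{137}\right)} = \frac{1}{\frac{31}{137}} = \frac{137}{31} \approx 4.4194$)
$w - 110 R{\left(3 \right)} = \frac{137}{31} - 110 \left(\left(-24\right) 3\right) = \frac{137}{31} - -7920 = \frac{137}{31} + 7920 = \frac{245657}{31}$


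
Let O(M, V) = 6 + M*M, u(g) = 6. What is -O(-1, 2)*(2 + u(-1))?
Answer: -56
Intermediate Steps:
O(M, V) = 6 + M²
-O(-1, 2)*(2 + u(-1)) = -(6 + (-1)²)*(2 + 6) = -(6 + 1)*8 = -7*8 = -1*56 = -56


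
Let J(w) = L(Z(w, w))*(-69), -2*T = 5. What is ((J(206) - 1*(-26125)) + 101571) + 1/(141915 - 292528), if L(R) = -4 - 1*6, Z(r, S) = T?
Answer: 19336600617/150613 ≈ 1.2839e+5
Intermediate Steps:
T = -5/2 (T = -½*5 = -5/2 ≈ -2.5000)
Z(r, S) = -5/2
L(R) = -10 (L(R) = -4 - 6 = -10)
J(w) = 690 (J(w) = -10*(-69) = 690)
((J(206) - 1*(-26125)) + 101571) + 1/(141915 - 292528) = ((690 - 1*(-26125)) + 101571) + 1/(141915 - 292528) = ((690 + 26125) + 101571) + 1/(-150613) = (26815 + 101571) - 1/150613 = 128386 - 1/150613 = 19336600617/150613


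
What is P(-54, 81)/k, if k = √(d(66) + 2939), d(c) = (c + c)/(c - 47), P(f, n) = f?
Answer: -54*√1063487/55973 ≈ -0.99490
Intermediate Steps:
d(c) = 2*c/(-47 + c) (d(c) = (2*c)/(-47 + c) = 2*c/(-47 + c))
k = √1063487/19 (k = √(2*66/(-47 + 66) + 2939) = √(2*66/19 + 2939) = √(2*66*(1/19) + 2939) = √(132/19 + 2939) = √(55973/19) = √1063487/19 ≈ 54.277)
P(-54, 81)/k = -54*√1063487/55973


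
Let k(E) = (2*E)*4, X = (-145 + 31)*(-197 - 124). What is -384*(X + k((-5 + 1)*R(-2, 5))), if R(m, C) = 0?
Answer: -14052096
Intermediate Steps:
X = 36594 (X = -114*(-321) = 36594)
k(E) = 8*E
-384*(X + k((-5 + 1)*R(-2, 5))) = -384*(36594 + 8*((-5 + 1)*0)) = -384*(36594 + 8*(-4*0)) = -384*(36594 + 8*0) = -384*(36594 + 0) = -384*36594 = -14052096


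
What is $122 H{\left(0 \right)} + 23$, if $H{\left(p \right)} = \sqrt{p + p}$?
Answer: $23$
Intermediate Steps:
$H{\left(p \right)} = \sqrt{2} \sqrt{p}$ ($H{\left(p \right)} = \sqrt{2 p} = \sqrt{2} \sqrt{p}$)
$122 H{\left(0 \right)} + 23 = 122 \sqrt{2} \sqrt{0} + 23 = 122 \sqrt{2} \cdot 0 + 23 = 122 \cdot 0 + 23 = 0 + 23 = 23$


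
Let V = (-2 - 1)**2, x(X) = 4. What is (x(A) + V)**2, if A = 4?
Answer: 169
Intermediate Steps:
V = 9 (V = (-3)**2 = 9)
(x(A) + V)**2 = (4 + 9)**2 = 13**2 = 169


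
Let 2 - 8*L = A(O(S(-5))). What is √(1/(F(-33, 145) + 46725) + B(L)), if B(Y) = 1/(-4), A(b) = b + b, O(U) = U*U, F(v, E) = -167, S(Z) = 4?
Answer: I*√541865283/46558 ≈ 0.49998*I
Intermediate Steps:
O(U) = U²
A(b) = 2*b
L = -15/4 (L = ¼ - 4²/4 = ¼ - 16/4 = ¼ - ⅛*32 = ¼ - 4 = -15/4 ≈ -3.7500)
B(Y) = -¼
√(1/(F(-33, 145) + 46725) + B(L)) = √(1/(-167 + 46725) - ¼) = √(1/46558 - ¼) = √(-23277/93116) = I*√541865283/46558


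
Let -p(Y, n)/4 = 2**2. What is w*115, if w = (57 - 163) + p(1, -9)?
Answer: -14030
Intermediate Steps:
p(Y, n) = -16 (p(Y, n) = -4*2**2 = -4*4 = -16)
w = -122 (w = (57 - 163) - 16 = -106 - 16 = -122)
w*115 = -122*115 = -14030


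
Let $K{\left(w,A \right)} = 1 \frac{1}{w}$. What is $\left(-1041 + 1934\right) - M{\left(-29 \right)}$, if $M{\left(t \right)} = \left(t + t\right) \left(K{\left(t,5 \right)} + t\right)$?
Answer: $-791$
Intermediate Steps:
$K{\left(w,A \right)} = \frac{1}{w}$
$M{\left(t \right)} = 2 t \left(t + \frac{1}{t}\right)$ ($M{\left(t \right)} = \left(t + t\right) \left(\frac{1}{t} + t\right) = 2 t \left(t + \frac{1}{t}\right)$)
$\left(-1041 + 1934\right) - M{\left(-29 \right)} = \left(-1041 + 1934\right) - \left(2 + 2 \left(-29\right)^{2}\right) = 893 - \left(2 + 2 \cdot 841\right) = 893 - \left(2 + 1682\right) = 893 - 1684 = -791$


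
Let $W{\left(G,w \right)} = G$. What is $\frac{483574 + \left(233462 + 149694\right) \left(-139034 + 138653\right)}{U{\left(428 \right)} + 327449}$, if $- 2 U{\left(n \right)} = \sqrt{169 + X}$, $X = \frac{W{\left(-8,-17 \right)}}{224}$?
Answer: $- \frac{5336067168660256}{12008958926581} - \frac{581995448 \sqrt{33117}}{12008958926581} \approx -444.35$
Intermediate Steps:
$X = - \frac{1}{28}$ ($X = - \frac{8}{224} = \left(-8\right) \frac{1}{224} = - \frac{1}{28} \approx -0.035714$)
$U{\left(n \right)} = - \frac{\sqrt{33117}}{28}$ ($U{\left(n \right)} = - \frac{\sqrt{169 - \frac{1}{28}}}{2} = - \frac{\sqrt{\frac{4731}{28}}}{2} = - \frac{\frac{1}{14} \sqrt{33117}}{2} = - \frac{\sqrt{33117}}{28}$)
$\frac{483574 + \left(233462 + 149694\right) \left(-139034 + 138653\right)}{U{\left(428 \right)} + 327449} = \frac{483574 + \left(233462 + 149694\right) \left(-139034 + 138653\right)}{- \frac{\sqrt{33117}}{28} + 327449} = \frac{483574 + 383156 \left(-381\right)}{327449 - \frac{\sqrt{33117}}{28}} = \frac{483574 - 145982436}{327449 - \frac{\sqrt{33117}}{28}} = - \frac{145498862}{327449 - \frac{\sqrt{33117}}{28}}$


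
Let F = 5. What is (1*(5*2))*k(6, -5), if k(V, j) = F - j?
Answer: 100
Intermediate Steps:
k(V, j) = 5 - j
(1*(5*2))*k(6, -5) = (1*(5*2))*(5 - 1*(-5)) = (1*10)*(5 + 5) = 10*10 = 100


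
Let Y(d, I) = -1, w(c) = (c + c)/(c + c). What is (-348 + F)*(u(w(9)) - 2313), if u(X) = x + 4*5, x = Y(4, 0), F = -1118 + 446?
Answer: 2339880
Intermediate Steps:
w(c) = 1 (w(c) = (2*c)/((2*c)) = (2*c)*(1/(2*c)) = 1)
F = -672
x = -1
u(X) = 19 (u(X) = -1 + 4*5 = -1 + 20 = 19)
(-348 + F)*(u(w(9)) - 2313) = (-348 - 672)*(19 - 2313) = -1020*(-2294) = 2339880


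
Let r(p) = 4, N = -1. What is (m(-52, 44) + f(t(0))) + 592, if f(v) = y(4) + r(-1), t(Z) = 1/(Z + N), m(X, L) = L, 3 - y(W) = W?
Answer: 639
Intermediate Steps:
y(W) = 3 - W
t(Z) = 1/(-1 + Z) (t(Z) = 1/(Z - 1) = 1/(-1 + Z))
f(v) = 3 (f(v) = (3 - 1*4) + 4 = (3 - 4) + 4 = -1 + 4 = 3)
(m(-52, 44) + f(t(0))) + 592 = (44 + 3) + 592 = 47 + 592 = 639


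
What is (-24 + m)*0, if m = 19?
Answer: 0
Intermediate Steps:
(-24 + m)*0 = (-24 + 19)*0 = -5*0 = 0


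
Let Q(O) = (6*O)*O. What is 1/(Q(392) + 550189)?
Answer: 1/1472173 ≈ 6.7927e-7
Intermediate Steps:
Q(O) = 6*O**2
1/(Q(392) + 550189) = 1/(6*392**2 + 550189) = 1/(6*153664 + 550189) = 1/(921984 + 550189) = 1/1472173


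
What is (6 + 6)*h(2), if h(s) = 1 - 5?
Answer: -48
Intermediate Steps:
h(s) = -4
(6 + 6)*h(2) = (6 + 6)*(-4) = 12*(-4) = -48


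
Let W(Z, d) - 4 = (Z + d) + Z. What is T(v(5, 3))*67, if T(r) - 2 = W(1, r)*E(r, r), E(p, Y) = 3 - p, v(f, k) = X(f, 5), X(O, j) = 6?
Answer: -2278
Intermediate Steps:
v(f, k) = 6
W(Z, d) = 4 + d + 2*Z (W(Z, d) = 4 + ((Z + d) + Z) = 4 + (d + 2*Z) = 4 + d + 2*Z)
T(r) = 2 + (3 - r)*(6 + r) (T(r) = 2 + (4 + r + 2*1)*(3 - r) = 2 + (4 + r + 2)*(3 - r) = 2 + (6 + r)*(3 - r) = 2 + (3 - r)*(6 + r))
T(v(5, 3))*67 = (2 - (-3 + 6)*(6 + 6))*67 = (2 - 1*3*12)*67 = (2 - 36)*67 = -34*67 = -2278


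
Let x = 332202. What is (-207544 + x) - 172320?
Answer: -47662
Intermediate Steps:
(-207544 + x) - 172320 = (-207544 + 332202) - 172320 = 124658 - 172320 = -47662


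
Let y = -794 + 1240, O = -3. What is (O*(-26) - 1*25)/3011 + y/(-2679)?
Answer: -1200919/8066469 ≈ -0.14888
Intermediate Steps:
y = 446
(O*(-26) - 1*25)/3011 + y/(-2679) = (-3*(-26) - 1*25)/3011 + 446/(-2679) = (78 - 25)*(1/3011) + 446*(-1/2679) = 53*(1/3011) - 446/2679 = 53/3011 - 446/2679 = -1200919/8066469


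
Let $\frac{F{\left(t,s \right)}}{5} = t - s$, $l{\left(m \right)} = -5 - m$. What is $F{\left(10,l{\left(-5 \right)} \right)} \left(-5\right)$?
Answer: $-250$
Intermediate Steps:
$F{\left(t,s \right)} = - 5 s + 5 t$ ($F{\left(t,s \right)} = 5 \left(t - s\right) = - 5 s + 5 t$)
$F{\left(10,l{\left(-5 \right)} \right)} \left(-5\right) = \left(- 5 \left(-5 - -5\right) + 5 \cdot 10\right) \left(-5\right) = \left(- 5 \left(-5 + 5\right) + 50\right) \left(-5\right) = \left(\left(-5\right) 0 + 50\right) \left(-5\right) = \left(0 + 50\right) \left(-5\right) = 50 \left(-5\right) = -250$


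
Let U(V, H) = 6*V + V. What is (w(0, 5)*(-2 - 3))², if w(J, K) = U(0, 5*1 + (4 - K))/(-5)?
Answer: 0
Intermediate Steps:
U(V, H) = 7*V
w(J, K) = 0 (w(J, K) = (7*0)/(-5) = 0*(-⅕) = 0)
(w(0, 5)*(-2 - 3))² = (0*(-2 - 3))² = (0*(-5))² = 0² = 0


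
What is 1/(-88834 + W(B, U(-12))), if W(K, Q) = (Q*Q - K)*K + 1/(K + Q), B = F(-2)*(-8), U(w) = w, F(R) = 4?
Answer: -44/4156505 ≈ -1.0586e-5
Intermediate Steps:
B = -32 (B = 4*(-8) = -32)
W(K, Q) = 1/(K + Q) + K*(Q² - K) (W(K, Q) = (Q² - K)*K + 1/(K + Q) = K*(Q² - K) + 1/(K + Q) = 1/(K + Q) + K*(Q² - K))
1/(-88834 + W(B, U(-12))) = 1/(-88834 + (1 - 1*(-32)³ - 32*(-12)³ + (-32)²*(-12)² - 1*(-12)*(-32)²)/(-32 - 12)) = 1/(-88834 + (1 - 1*(-32768) - 32*(-1728) + 1024*144 - 1*(-12)*1024)/(-44)) = 1/(-88834 - (1 + 32768 + 55296 + 147456 + 12288)/44) = 1/(-88834 - 1/44*247809) = 1/(-88834 - 247809/44) = 1/(-4156505/44) = -44/4156505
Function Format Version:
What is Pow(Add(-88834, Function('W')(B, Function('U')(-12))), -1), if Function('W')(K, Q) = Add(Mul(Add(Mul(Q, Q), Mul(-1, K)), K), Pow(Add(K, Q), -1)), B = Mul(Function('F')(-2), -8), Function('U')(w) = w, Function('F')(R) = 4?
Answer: Rational(-44, 4156505) ≈ -1.0586e-5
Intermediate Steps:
B = -32 (B = Mul(4, -8) = -32)
Function('W')(K, Q) = Add(Pow(Add(K, Q), -1), Mul(K, Add(Pow(Q, 2), Mul(-1, K)))) (Function('W')(K, Q) = Add(Mul(Add(Pow(Q, 2), Mul(-1, K)), K), Pow(Add(K, Q), -1)) = Add(Mul(K, Add(Pow(Q, 2), Mul(-1, K))), Pow(Add(K, Q), -1)) = Add(Pow(Add(K, Q), -1), Mul(K, Add(Pow(Q, 2), Mul(-1, K)))))
Pow(Add(-88834, Function('W')(B, Function('U')(-12))), -1) = Pow(Add(-88834, Mul(Pow(Add(-32, -12), -1), Add(1, Mul(-1, Pow(-32, 3)), Mul(-32, Pow(-12, 3)), Mul(Pow(-32, 2), Pow(-12, 2)), Mul(-1, -12, Pow(-32, 2))))), -1) = Pow(Add(-88834, Mul(Pow(-44, -1), Add(1, Mul(-1, -32768), Mul(-32, -1728), Mul(1024, 144), Mul(-1, -12, 1024)))), -1) = Pow(Add(-88834, Mul(Rational(-1, 44), Add(1, 32768, 55296, 147456, 12288))), -1) = Pow(Add(-88834, Mul(Rational(-1, 44), 247809)), -1) = Pow(Add(-88834, Rational(-247809, 44)), -1) = Pow(Rational(-4156505, 44), -1) = Rational(-44, 4156505)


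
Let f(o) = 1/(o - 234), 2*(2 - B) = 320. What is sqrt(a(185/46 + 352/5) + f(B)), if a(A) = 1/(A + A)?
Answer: 3*sqrt(106365038)/479276 ≈ 0.064556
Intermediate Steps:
a(A) = 1/(2*A)
B = -158 (B = 2 - 1/2*320 = 2 - 160 = -158)
f(o) = 1/(-234 + o)
sqrt(a(185/46 + 352/5) + f(B)) = sqrt(1/(2*(185/46 + 352/5)) + 1/(-234 - 158)) = sqrt(1/(2*(185*(1/46) + 352*(1/5))) + 1/(-392)) = sqrt(1/(2*(185/46 + 352/5)) - 1/392) = sqrt(1/(2*(17117/230)) - 1/392) = sqrt((1/2)*(230/17117) - 1/392) = sqrt(115/17117 - 1/392) = sqrt(27963/6709864) = 3*sqrt(106365038)/479276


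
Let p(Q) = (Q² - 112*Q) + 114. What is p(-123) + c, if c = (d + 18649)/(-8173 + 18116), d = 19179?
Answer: 288573745/9943 ≈ 29023.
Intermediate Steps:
p(Q) = 114 + Q² - 112*Q
c = 37828/9943 (c = (19179 + 18649)/(-8173 + 18116) = 37828/9943 ≈ 3.8045)
p(-123) + c = (114 + (-123)² - 112*(-123)) + 37828/9943 = (114 + 15129 + 13776) + 37828/9943 = 29019 + 37828/9943 = 288573745/9943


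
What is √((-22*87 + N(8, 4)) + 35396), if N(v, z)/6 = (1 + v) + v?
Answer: 4*√2099 ≈ 183.26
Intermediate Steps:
N(v, z) = 6 + 12*v (N(v, z) = 6*((1 + v) + v) = 6*(1 + 2*v) = 6 + 12*v)
√((-22*87 + N(8, 4)) + 35396) = √((-22*87 + (6 + 12*8)) + 35396) = √((-1914 + (6 + 96)) + 35396) = √((-1914 + 102) + 35396) = √(-1812 + 35396) = √33584 = 4*√2099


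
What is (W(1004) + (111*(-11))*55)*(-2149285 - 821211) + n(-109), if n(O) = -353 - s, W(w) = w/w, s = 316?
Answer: 199480687715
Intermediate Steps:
W(w) = 1
n(O) = -669 (n(O) = -353 - 1*316 = -353 - 316 = -669)
(W(1004) + (111*(-11))*55)*(-2149285 - 821211) + n(-109) = (1 + (111*(-11))*55)*(-2149285 - 821211) - 669 = (1 - 1221*55)*(-2970496) - 669 = (1 - 67155)*(-2970496) - 669 = -67154*(-2970496) - 669 = 199480688384 - 669 = 199480687715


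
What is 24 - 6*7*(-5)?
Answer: 234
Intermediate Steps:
24 - 6*7*(-5) = 24 - 42*(-5) = 24 - 1*(-210) = 24 + 210 = 234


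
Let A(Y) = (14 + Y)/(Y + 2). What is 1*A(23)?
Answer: 37/25 ≈ 1.4800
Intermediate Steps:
A(Y) = (14 + Y)/(2 + Y)
1*A(23) = 1*((14 + 23)/(2 + 23)) = 1*(37/25) = 37/25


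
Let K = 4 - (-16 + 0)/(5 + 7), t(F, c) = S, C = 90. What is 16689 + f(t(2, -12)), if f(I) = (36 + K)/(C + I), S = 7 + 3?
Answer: 1251706/75 ≈ 16689.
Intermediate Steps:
S = 10
t(F, c) = 10
K = 16/3 (K = 4 - (-16)/12 = 4 - 1*(-4/3) = 4 + 4/3 = 16/3 ≈ 5.3333)
f(I) = 124/(3*(90 + I)) (f(I) = (36 + 16/3)/(90 + I) = 124/(3*(90 + I)))
16689 + f(t(2, -12)) = 16689 + 124/(3*(90 + 10)) = 16689 + (124/3)/100 = 16689 + (124/3)*(1/100) = 16689 + 31/75 = 1251706/75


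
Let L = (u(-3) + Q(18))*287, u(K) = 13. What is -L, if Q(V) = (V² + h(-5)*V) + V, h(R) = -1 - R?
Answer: -122549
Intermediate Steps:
Q(V) = V² + 5*V (Q(V) = (V² + (-1 - 1*(-5))*V) + V = (V² + (-1 + 5)*V) + V = (V² + 4*V) + V = V² + 5*V)
L = 122549 (L = (13 + 18*(5 + 18))*287 = (13 + 18*23)*287 = (13 + 414)*287 = 427*287 = 122549)
-L = -1*122549 = -122549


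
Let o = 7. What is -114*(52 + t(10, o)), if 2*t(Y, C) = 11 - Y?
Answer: -5985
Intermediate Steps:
t(Y, C) = 11/2 - Y/2 (t(Y, C) = (11 - Y)/2 = 11/2 - Y/2)
-114*(52 + t(10, o)) = -114*(52 + (11/2 - ½*10)) = -114*(52 + (11/2 - 5)) = -114*(52 + ½) = -114*105/2 = -5985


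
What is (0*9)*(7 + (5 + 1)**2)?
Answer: 0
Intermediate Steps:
(0*9)*(7 + (5 + 1)**2) = 0*(7 + 6**2) = 0*(7 + 36) = 0*43 = 0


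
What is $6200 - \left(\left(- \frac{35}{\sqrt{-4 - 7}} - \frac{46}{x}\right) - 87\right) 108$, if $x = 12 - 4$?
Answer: $16217 - \frac{3780 i \sqrt{11}}{11} \approx 16217.0 - 1139.7 i$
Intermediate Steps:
$x = 8$
$6200 - \left(\left(- \frac{35}{\sqrt{-4 - 7}} - \frac{46}{x}\right) - 87\right) 108 = 6200 - \left(\left(- \frac{35}{\sqrt{-4 - 7}} - \frac{46}{8}\right) - 87\right) 108 = 6200 - \left(\left(- \frac{35}{\sqrt{-11}} - \frac{23}{4}\right) - 87\right) 108 = 6200 - \left(\left(- \frac{35}{i \sqrt{11}} - \frac{23}{4}\right) - 87\right) 108 = 6200 - \left(\left(- 35 \left(- \frac{i \sqrt{11}}{11}\right) - \frac{23}{4}\right) - 87\right) 108 = 6200 - \left(\left(\frac{35 i \sqrt{11}}{11} - \frac{23}{4}\right) - 87\right) 108 = 6200 - \left(\left(- \frac{23}{4} + \frac{35 i \sqrt{11}}{11}\right) - 87\right) 108 = 6200 - \left(- \frac{371}{4} + \frac{35 i \sqrt{11}}{11}\right) 108 = 6200 - \left(-10017 + \frac{3780 i \sqrt{11}}{11}\right) = 6200 + \left(10017 - \frac{3780 i \sqrt{11}}{11}\right) = 16217 - \frac{3780 i \sqrt{11}}{11}$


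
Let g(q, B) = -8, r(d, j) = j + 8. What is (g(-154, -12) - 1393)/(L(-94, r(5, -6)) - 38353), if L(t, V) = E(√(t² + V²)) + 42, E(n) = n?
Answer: 4128747/112901837 + 2802*√2210/1467723881 ≈ 0.036659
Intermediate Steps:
r(d, j) = 8 + j
L(t, V) = 42 + √(V² + t²) (L(t, V) = √(t² + V²) + 42 = √(V² + t²) + 42 = 42 + √(V² + t²))
(g(-154, -12) - 1393)/(L(-94, r(5, -6)) - 38353) = (-8 - 1393)/((42 + √((8 - 6)² + (-94)²)) - 38353) = -1401/((42 + √(2² + 8836)) - 38353) = -1401/((42 + √(4 + 8836)) - 38353) = -1401/((42 + √8840) - 38353) = -1401/((42 + 2*√2210) - 38353) = -1401/(-38311 + 2*√2210)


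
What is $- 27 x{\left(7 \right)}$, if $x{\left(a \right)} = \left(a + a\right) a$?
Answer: $-2646$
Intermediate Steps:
$x{\left(a \right)} = 2 a^{2}$ ($x{\left(a \right)} = 2 a a = 2 a^{2}$)
$- 27 x{\left(7 \right)} = - 27 \cdot 2 \cdot 7^{2} = - 27 \cdot 2 \cdot 49 = \left(-27\right) 98 = -2646$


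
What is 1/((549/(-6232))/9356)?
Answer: -58306592/549 ≈ -1.0621e+5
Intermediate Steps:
1/((549/(-6232))/9356) = 1/((549*(-1/6232))*(1/9356)) = 1/(-549/6232*1/9356) = 1/(-549/58306592) = -58306592/549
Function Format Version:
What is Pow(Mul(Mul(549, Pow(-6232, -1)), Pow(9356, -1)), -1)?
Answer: Rational(-58306592, 549) ≈ -1.0621e+5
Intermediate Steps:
Pow(Mul(Mul(549, Pow(-6232, -1)), Pow(9356, -1)), -1) = Pow(Mul(Mul(549, Rational(-1, 6232)), Rational(1, 9356)), -1) = Pow(Mul(Rational(-549, 6232), Rational(1, 9356)), -1) = Pow(Rational(-549, 58306592), -1) = Rational(-58306592, 549)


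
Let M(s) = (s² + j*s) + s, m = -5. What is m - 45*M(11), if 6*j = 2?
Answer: -6110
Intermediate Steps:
j = ⅓ (j = (⅙)*2 = ⅓ ≈ 0.33333)
M(s) = s² + 4*s/3 (M(s) = (s² + s/3) + s = s² + 4*s/3)
m - 45*M(11) = -5 - 15*11*(4 + 3*11) = -5 - 15*11*(4 + 33) = -5 - 15*11*37 = -5 - 45*407/3 = -5 - 6105 = -6110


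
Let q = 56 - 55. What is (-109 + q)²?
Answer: 11664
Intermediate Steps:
q = 1
(-109 + q)² = (-109 + 1)² = (-108)² = 11664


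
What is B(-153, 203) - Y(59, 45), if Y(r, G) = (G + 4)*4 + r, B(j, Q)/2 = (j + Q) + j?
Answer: -461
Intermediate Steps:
B(j, Q) = 2*Q + 4*j (B(j, Q) = 2*((j + Q) + j) = 2*((Q + j) + j) = 2*(Q + 2*j) = 2*Q + 4*j)
Y(r, G) = 16 + r + 4*G (Y(r, G) = (4 + G)*4 + r = (16 + 4*G) + r = 16 + r + 4*G)
B(-153, 203) - Y(59, 45) = (2*203 + 4*(-153)) - (16 + 59 + 4*45) = (406 - 612) - (16 + 59 + 180) = -206 - 1*255 = -206 - 255 = -461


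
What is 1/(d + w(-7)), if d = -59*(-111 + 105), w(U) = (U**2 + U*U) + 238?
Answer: 1/690 ≈ 0.0014493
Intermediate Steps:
w(U) = 238 + 2*U**2 (w(U) = (U**2 + U**2) + 238 = 2*U**2 + 238 = 238 + 2*U**2)
d = 354 (d = -59*(-6) = 354)
1/(d + w(-7)) = 1/(354 + (238 + 2*(-7)**2)) = 1/(354 + (238 + 2*49)) = 1/(354 + (238 + 98)) = 1/(354 + 336) = 1/690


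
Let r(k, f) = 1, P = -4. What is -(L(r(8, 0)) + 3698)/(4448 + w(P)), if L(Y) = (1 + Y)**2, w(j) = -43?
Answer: -3702/4405 ≈ -0.84041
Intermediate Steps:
-(L(r(8, 0)) + 3698)/(4448 + w(P)) = -((1 + 1)**2 + 3698)/(4448 - 43) = -(2**2 + 3698)/4405 = -(4 + 3698)/4405 = -3702/4405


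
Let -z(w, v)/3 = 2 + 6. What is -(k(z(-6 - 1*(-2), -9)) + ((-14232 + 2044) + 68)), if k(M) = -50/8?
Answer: 48505/4 ≈ 12126.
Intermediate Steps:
z(w, v) = -24 (z(w, v) = -3*(2 + 6) = -3*8 = -24)
k(M) = -25/4 (k(M) = -50*1/8 = -25/4)
-(k(z(-6 - 1*(-2), -9)) + ((-14232 + 2044) + 68)) = -(-25/4 + ((-14232 + 2044) + 68)) = -(-25/4 + (-12188 + 68)) = -(-25/4 - 12120) = -1*(-48505/4) = 48505/4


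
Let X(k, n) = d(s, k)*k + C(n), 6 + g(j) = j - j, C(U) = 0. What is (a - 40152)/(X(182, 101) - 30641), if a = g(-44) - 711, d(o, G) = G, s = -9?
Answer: -40869/2483 ≈ -16.460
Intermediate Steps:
g(j) = -6 (g(j) = -6 + (j - j) = -6 + 0 = -6)
X(k, n) = k**2 (X(k, n) = k*k + 0 = k**2 + 0 = k**2)
a = -717 (a = -6 - 711 = -717)
(a - 40152)/(X(182, 101) - 30641) = (-717 - 40152)/(182**2 - 30641) = -40869/(33124 - 30641) = -40869/2483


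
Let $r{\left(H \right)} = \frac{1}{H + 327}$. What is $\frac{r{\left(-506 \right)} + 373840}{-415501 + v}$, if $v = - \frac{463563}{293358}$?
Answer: $- \frac{6543580867174}{7272830019953} \approx -0.89973$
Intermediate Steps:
$r{\left(H \right)} = \frac{1}{327 + H}$
$v = - \frac{154521}{97786}$ ($v = \left(-463563\right) \frac{1}{293358} = - \frac{154521}{97786} \approx -1.5802$)
$\frac{r{\left(-506 \right)} + 373840}{-415501 + v} = \frac{\frac{1}{327 - 506} + 373840}{-415501 - \frac{154521}{97786}} = \frac{\frac{1}{-179} + 373840}{- \frac{40630335307}{97786}} = \left(- \frac{1}{179} + 373840\right) \left(- \frac{97786}{40630335307}\right) = \frac{66917359}{179} \left(- \frac{97786}{40630335307}\right) = - \frac{6543580867174}{7272830019953}$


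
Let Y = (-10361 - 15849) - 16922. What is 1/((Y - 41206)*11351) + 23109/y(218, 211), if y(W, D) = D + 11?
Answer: 1843560218610/17710431803 ≈ 104.09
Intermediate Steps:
Y = -43132 (Y = -26210 - 16922 = -43132)
y(W, D) = 11 + D
1/((Y - 41206)*11351) + 23109/y(218, 211) = 1/(-43132 - 41206*11351) + 23109/(11 + 211) = (1/11351)/(-84338) + 23109/222 = -1/84338*1/11351 + 23109*(1/222) = -1/957320638 + 7703/74 = 1843560218610/17710431803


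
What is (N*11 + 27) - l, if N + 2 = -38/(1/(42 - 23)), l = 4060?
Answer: -11997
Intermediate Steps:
N = -724 (N = -2 - 38/(1/(42 - 23)) = -2 - 38/(1/19) = -2 - 38/1/19 = -2 - 38*19 = -2 - 722 = -724)
(N*11 + 27) - l = (-724*11 + 27) - 1*4060 = (-7964 + 27) - 4060 = -7937 - 4060 = -11997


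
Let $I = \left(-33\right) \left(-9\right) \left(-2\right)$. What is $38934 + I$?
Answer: $38340$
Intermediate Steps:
$I = -594$ ($I = 297 \left(-2\right) = -594$)
$38934 + I = 38934 - 594 = 38340$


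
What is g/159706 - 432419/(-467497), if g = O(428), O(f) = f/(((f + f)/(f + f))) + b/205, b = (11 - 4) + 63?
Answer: 1419833221844/1530572555581 ≈ 0.92765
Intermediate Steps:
b = 70 (b = 7 + 63 = 70)
O(f) = 14/41 + f (O(f) = f/(((f + f)/(f + f))) + 70/205 = f/(((2*f)/((2*f)))) + 70*(1/205) = f/(((2*f)*(1/(2*f)))) + 14/41 = f/1 + 14/41 = f*1 + 14/41 = f + 14/41 = 14/41 + f)
g = 17562/41 (g = 14/41 + 428 = 17562/41 ≈ 428.34)
g/159706 - 432419/(-467497) = (17562/41)/159706 - 432419/(-467497) = (17562/41)*(1/159706) - 432419*(-1/467497) = 8781/3273973 + 432419/467497 = 1419833221844/1530572555581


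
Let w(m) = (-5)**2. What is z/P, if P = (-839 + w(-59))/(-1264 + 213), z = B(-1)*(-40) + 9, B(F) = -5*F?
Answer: -200741/814 ≈ -246.61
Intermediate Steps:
w(m) = 25
z = -191 (z = -5*(-1)*(-40) + 9 = 5*(-40) + 9 = -200 + 9 = -191)
P = 814/1051 (P = (-839 + 25)/(-1264 + 213) = -814/(-1051) = -814*(-1/1051) = 814/1051 ≈ 0.77450)
z/P = -191/814/1051 = -191*1051/814 = -200741/814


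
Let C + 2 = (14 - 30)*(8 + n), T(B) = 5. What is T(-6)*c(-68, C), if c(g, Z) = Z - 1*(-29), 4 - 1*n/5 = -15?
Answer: -8105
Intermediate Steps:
n = 95 (n = 20 - 5*(-15) = 20 + 75 = 95)
C = -1650 (C = -2 + (14 - 30)*(8 + 95) = -2 - 16*103 = -2 - 1648 = -1650)
c(g, Z) = 29 + Z (c(g, Z) = Z + 29 = 29 + Z)
T(-6)*c(-68, C) = 5*(29 - 1650) = 5*(-1621) = -8105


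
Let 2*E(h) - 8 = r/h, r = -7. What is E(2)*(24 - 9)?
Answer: 135/4 ≈ 33.750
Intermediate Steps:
E(h) = 4 - 7/(2*h) (E(h) = 4 + (-7/h)/2 = 4 - 7/(2*h))
E(2)*(24 - 9) = (4 - 7/2/2)*(24 - 9) = (4 - 7/2*½)*15 = (4 - 7/4)*15 = (9/4)*15 = 135/4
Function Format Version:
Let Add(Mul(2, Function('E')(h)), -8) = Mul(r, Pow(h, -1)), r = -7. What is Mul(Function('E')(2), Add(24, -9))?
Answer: Rational(135, 4) ≈ 33.750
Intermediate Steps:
Function('E')(h) = Add(4, Mul(Rational(-7, 2), Pow(h, -1))) (Function('E')(h) = Add(4, Mul(Rational(1, 2), Mul(-7, Pow(h, -1)))) = Add(4, Mul(Rational(-7, 2), Pow(h, -1))))
Mul(Function('E')(2), Add(24, -9)) = Mul(Add(4, Mul(Rational(-7, 2), Pow(2, -1))), Add(24, -9)) = Mul(Add(4, Mul(Rational(-7, 2), Rational(1, 2))), 15) = Mul(Add(4, Rational(-7, 4)), 15) = Mul(Rational(9, 4), 15) = Rational(135, 4)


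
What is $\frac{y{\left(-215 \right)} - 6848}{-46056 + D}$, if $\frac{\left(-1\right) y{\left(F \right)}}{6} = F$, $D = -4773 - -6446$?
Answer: $\frac{5558}{44383} \approx 0.12523$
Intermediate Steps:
$D = 1673$ ($D = -4773 + 6446 = 1673$)
$y{\left(F \right)} = - 6 F$
$\frac{y{\left(-215 \right)} - 6848}{-46056 + D} = \frac{\left(-6\right) \left(-215\right) - 6848}{-46056 + 1673} = \frac{1290 - 6848}{-44383} = \left(-5558\right) \left(- \frac{1}{44383}\right) = \frac{5558}{44383}$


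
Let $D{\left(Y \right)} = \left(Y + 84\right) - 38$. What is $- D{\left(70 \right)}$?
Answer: $-116$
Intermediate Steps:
$D{\left(Y \right)} = 46 + Y$ ($D{\left(Y \right)} = \left(84 + Y\right) - 38 = 46 + Y$)
$- D{\left(70 \right)} = - (46 + 70) = \left(-1\right) 116 = -116$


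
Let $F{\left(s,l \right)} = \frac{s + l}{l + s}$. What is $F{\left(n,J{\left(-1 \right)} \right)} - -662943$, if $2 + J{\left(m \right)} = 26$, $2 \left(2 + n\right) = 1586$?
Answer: $662944$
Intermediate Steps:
$n = 791$ ($n = -2 + \frac{1}{2} \cdot 1586 = -2 + 793 = 791$)
$J{\left(m \right)} = 24$ ($J{\left(m \right)} = -2 + 26 = 24$)
$F{\left(s,l \right)} = 1$ ($F{\left(s,l \right)} = \frac{l + s}{l + s} = 1$)
$F{\left(n,J{\left(-1 \right)} \right)} - -662943 = 1 - -662943 = 1 + 662943 = 662944$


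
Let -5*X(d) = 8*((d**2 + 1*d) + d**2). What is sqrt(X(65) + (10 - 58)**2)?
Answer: 2*I*sqrt(2830) ≈ 106.4*I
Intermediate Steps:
X(d) = -16*d**2/5 - 8*d/5 (X(d) = -8*((d**2 + 1*d) + d**2)/5 = -8*((d**2 + d) + d**2)/5 = -8*((d + d**2) + d**2)/5 = -8*(d + 2*d**2)/5 = -(8*d + 16*d**2)/5 = -16*d**2/5 - 8*d/5)
sqrt(X(65) + (10 - 58)**2) = sqrt(-8/5*65*(1 + 2*65) + (10 - 58)**2) = sqrt(-8/5*65*(1 + 130) + (-48)**2) = sqrt(-8/5*65*131 + 2304) = sqrt(-13624 + 2304) = sqrt(-11320) = 2*I*sqrt(2830)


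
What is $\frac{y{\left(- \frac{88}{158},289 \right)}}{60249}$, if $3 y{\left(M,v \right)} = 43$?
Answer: $\frac{43}{180747} \approx 0.0002379$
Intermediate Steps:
$y{\left(M,v \right)} = \frac{43}{3}$ ($y{\left(M,v \right)} = \frac{1}{3} \cdot 43 = \frac{43}{3}$)
$\frac{y{\left(- \frac{88}{158},289 \right)}}{60249} = \frac{43}{3 \cdot 60249} = \frac{43}{3} \cdot \frac{1}{60249} = \frac{43}{180747}$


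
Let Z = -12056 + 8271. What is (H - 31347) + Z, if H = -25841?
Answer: -60973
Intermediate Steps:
Z = -3785
(H - 31347) + Z = (-25841 - 31347) - 3785 = -57188 - 3785 = -60973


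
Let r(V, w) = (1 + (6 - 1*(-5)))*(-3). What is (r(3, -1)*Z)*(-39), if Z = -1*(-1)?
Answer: 1404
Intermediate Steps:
Z = 1
r(V, w) = -36 (r(V, w) = (1 + (6 + 5))*(-3) = (1 + 11)*(-3) = 12*(-3) = -36)
(r(3, -1)*Z)*(-39) = -36*1*(-39) = -36*(-39) = 1404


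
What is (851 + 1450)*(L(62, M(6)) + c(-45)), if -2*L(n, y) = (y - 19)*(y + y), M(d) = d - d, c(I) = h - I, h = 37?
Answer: 188682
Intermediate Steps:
c(I) = 37 - I
M(d) = 0
L(n, y) = -y*(-19 + y) (L(n, y) = -(y - 19)*(y + y)/2 = -(-19 + y)*2*y/2 = -y*(-19 + y))
(851 + 1450)*(L(62, M(6)) + c(-45)) = (851 + 1450)*(0*(19 - 1*0) + (37 - 1*(-45))) = 2301*(0*(19 + 0) + (37 + 45)) = 2301*(0*19 + 82) = 2301*(0 + 82) = 2301*82 = 188682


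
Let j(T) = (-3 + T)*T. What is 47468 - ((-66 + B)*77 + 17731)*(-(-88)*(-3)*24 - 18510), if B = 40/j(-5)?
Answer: 316237664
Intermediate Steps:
j(T) = T*(-3 + T)
B = 1 (B = 40/((-5*(-3 - 5))) = 40/((-5*(-8))) = 40/40 = 40*(1/40) = 1)
47468 - ((-66 + B)*77 + 17731)*(-(-88)*(-3)*24 - 18510) = 47468 - ((-66 + 1)*77 + 17731)*(-(-88)*(-3)*24 - 18510) = 47468 - (-65*77 + 17731)*(-22*12*24 - 18510) = 47468 - (-5005 + 17731)*(-264*24 - 18510) = 47468 - 12726*(-6336 - 18510) = 47468 - 12726*(-24846) = 47468 - 1*(-316190196) = 47468 + 316190196 = 316237664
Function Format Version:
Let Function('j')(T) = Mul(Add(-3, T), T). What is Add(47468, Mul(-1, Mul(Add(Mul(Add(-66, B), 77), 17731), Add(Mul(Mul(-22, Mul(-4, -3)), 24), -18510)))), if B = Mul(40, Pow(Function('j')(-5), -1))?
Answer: 316237664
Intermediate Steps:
Function('j')(T) = Mul(T, Add(-3, T))
B = 1 (B = Mul(40, Pow(Mul(-5, Add(-3, -5)), -1)) = Mul(40, Pow(Mul(-5, -8), -1)) = Mul(40, Pow(40, -1)) = Mul(40, Rational(1, 40)) = 1)
Add(47468, Mul(-1, Mul(Add(Mul(Add(-66, B), 77), 17731), Add(Mul(Mul(-22, Mul(-4, -3)), 24), -18510)))) = Add(47468, Mul(-1, Mul(Add(Mul(Add(-66, 1), 77), 17731), Add(Mul(Mul(-22, Mul(-4, -3)), 24), -18510)))) = Add(47468, Mul(-1, Mul(Add(Mul(-65, 77), 17731), Add(Mul(Mul(-22, 12), 24), -18510)))) = Add(47468, Mul(-1, Mul(Add(-5005, 17731), Add(Mul(-264, 24), -18510)))) = Add(47468, Mul(-1, Mul(12726, Add(-6336, -18510)))) = Add(47468, Mul(-1, Mul(12726, -24846))) = Add(47468, Mul(-1, -316190196)) = Add(47468, 316190196) = 316237664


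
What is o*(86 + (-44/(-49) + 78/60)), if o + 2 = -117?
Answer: -734689/70 ≈ -10496.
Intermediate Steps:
o = -119 (o = -2 - 117 = -119)
o*(86 + (-44/(-49) + 78/60)) = -119*(86 + (-44/(-49) + 78/60)) = -119*(86 + (-44*(-1/49) + 78*(1/60))) = -119*(86 + (44/49 + 13/10)) = -119*(86 + 1077/490) = -119*43217/490 = -734689/70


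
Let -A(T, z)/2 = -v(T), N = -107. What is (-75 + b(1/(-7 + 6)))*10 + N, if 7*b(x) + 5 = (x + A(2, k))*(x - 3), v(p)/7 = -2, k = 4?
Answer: -4889/7 ≈ -698.43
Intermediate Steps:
v(p) = -14 (v(p) = 7*(-2) = -14)
A(T, z) = -28 (A(T, z) = -(-2)*(-14) = -2*14 = -28)
b(x) = -5/7 + (-28 + x)*(-3 + x)/7 (b(x) = -5/7 + ((x - 28)*(x - 3))/7 = -5/7 + ((-28 + x)*(-3 + x))/7 = -5/7 + (-28 + x)*(-3 + x)/7)
(-75 + b(1/(-7 + 6)))*10 + N = (-75 + (79/7 - 31/(7*(-7 + 6)) + (1/(-7 + 6))²/7))*10 - 107 = (-75 + (79/7 - 31/7/(-1) + (1/(-1))²/7))*10 - 107 = (-75 + (79/7 - 31/7*(-1) + (⅐)*(-1)²))*10 - 107 = (-75 + (79/7 + 31/7 + (⅐)*1))*10 - 107 = (-75 + (79/7 + 31/7 + ⅐))*10 - 107 = (-75 + 111/7)*10 - 107 = -414/7*10 - 107 = -4140/7 - 107 = -4889/7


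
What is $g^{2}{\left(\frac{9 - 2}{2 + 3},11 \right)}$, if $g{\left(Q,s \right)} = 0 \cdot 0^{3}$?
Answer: $0$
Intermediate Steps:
$g{\left(Q,s \right)} = 0$ ($g{\left(Q,s \right)} = 0 \cdot 0 = 0$)
$g^{2}{\left(\frac{9 - 2}{2 + 3},11 \right)} = 0^{2} = 0$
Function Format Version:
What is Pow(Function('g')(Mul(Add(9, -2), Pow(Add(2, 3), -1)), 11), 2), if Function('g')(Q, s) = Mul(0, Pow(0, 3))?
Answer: 0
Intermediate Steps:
Function('g')(Q, s) = 0 (Function('g')(Q, s) = Mul(0, 0) = 0)
Pow(Function('g')(Mul(Add(9, -2), Pow(Add(2, 3), -1)), 11), 2) = Pow(0, 2) = 0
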